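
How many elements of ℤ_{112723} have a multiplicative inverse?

First factor: 112723 = 13^2 · 23 · 29.
φ(13^2) = 13^2 − 13^1 = 169 − 13 = 156.
φ(23) = 23 − 1 = 22.
φ(29) = 29 − 1 = 28.
φ(112723) = 156 × 22 × 28 = 96096.

96096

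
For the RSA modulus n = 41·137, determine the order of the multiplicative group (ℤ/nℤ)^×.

For distinct primes, φ(pq) = (p−1)(q−1) = 40 × 136 = 5440.

5440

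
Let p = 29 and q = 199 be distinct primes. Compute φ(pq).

5544

φ(pq) = (p−1)(q−1) = 28 · 198 = 5544.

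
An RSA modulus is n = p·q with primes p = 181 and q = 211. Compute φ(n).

φ(n) = (p − 1)(q − 1) = (181−1)(211−1) = 180·210 = 37800.

37800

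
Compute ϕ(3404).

1584

Factor 3404: 3404 = 2**2 * 23 * 37.
φ(2^2) = 2^2 − 2^1 = 4 − 2 = 2.
φ(23) = 23 − 1 = 22.
φ(37) = 37 − 1 = 36.
Since φ is multiplicative, φ(3404) = 2 · 22 · 36 = 1584.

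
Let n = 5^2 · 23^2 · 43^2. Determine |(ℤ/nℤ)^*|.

18276720

φ(24453025) = 24453025 · (1 − 1/5) · (1 − 1/23) · (1 − 1/43)
       = 24453025 · 3696/4945 = 18276720.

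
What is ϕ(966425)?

Factor 966425: 966425 = 5**2 * 29 * 31 * 43.
φ(5^2) = 5^2 − 5^1 = 25 − 5 = 20.
φ(29) = 29 − 1 = 28.
φ(31) = 31 − 1 = 30.
φ(43) = 43 − 1 = 42.
Since φ is multiplicative, φ(966425) = 20 · 28 · 30 · 42 = 705600.

705600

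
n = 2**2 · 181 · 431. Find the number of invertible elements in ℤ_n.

φ(312044) = 312044 · (1 − 1/2) · (1 − 1/181) · (1 − 1/431)
       = 312044 · 77400/156022 = 154800.

154800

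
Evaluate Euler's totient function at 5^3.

φ(125) = 125 · (1 − 1/5)
       = 125 · 4/5 = 100.

100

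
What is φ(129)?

84

First factor: 129 = 3 × 43.
φ(3) = 3 − 1 = 2.
φ(43) = 43 − 1 = 42.
Since φ is multiplicative, φ(129) = 2 · 42 = 84.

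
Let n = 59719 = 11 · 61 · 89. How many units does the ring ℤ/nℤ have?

φ(11) = 11 − 1 = 10.
φ(61) = 61 − 1 = 60.
φ(89) = 89 − 1 = 88.
φ(59719) = 10 × 60 × 88 = 52800.

52800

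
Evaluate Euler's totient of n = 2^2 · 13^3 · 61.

φ(536068) = 536068 · (1 − 1/2) · (1 − 1/13) · (1 − 1/61)
       = 536068 · 720/1586 = 243360.

243360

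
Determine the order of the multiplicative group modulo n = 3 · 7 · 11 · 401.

48000

φ(3) = 3 − 1 = 2.
φ(7) = 7 − 1 = 6.
φ(11) = 11 − 1 = 10.
φ(401) = 401 − 1 = 400.
Since φ is multiplicative, φ(92631) = 2 · 6 · 10 · 400 = 48000.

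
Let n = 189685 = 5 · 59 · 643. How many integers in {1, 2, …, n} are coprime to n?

148944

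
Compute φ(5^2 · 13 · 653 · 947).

148030080

φ(5^2) = 5^1·(5−1) = 5·4 = 20.
φ(13) = 13 − 1 = 12.
φ(653) = 653 − 1 = 652.
φ(947) = 947 − 1 = 946.
φ(200977075) = 20 × 12 × 652 × 946 = 148030080.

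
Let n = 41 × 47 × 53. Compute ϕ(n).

φ(41) = 41 − 1 = 40.
φ(47) = 47 − 1 = 46.
φ(53) = 53 − 1 = 52.
Multiply: 40 · 46 · 52 = 95680.

95680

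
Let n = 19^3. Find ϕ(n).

6498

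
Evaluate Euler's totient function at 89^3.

φ(704969) = 704969 · (1 − 1/89)
       = 704969 · 88/89 = 697048.

697048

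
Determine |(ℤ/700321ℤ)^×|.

604800

700321 = 19 · 29 · 31 · 41.
φ(700321) = 700321 · (1 − 1/19) · (1 − 1/29) · (1 − 1/31) · (1 − 1/41)
       = 700321 · 604800/700321 = 604800.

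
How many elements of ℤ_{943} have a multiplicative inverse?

880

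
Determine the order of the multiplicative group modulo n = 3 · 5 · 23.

φ(3) = 3 − 1 = 2.
φ(5) = 5 − 1 = 4.
φ(23) = 23 − 1 = 22.
φ(345) = 2 × 4 × 22 = 176.

176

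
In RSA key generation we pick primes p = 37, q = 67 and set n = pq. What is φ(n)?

2376

φ(n) = (p − 1)(q − 1) = (37−1)(67−1) = 36·66 = 2376.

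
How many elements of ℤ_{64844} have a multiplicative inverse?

28224

Factor 64844: 64844 = 2^2 · 13 · 29 · 43.
φ(2^2) = 2^2 − 2^1 = 4 − 2 = 2.
φ(13) = 13 − 1 = 12.
φ(29) = 29 − 1 = 28.
φ(43) = 43 − 1 = 42.
φ(64844) = 2 × 12 × 28 × 42 = 28224.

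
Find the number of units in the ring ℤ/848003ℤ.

725760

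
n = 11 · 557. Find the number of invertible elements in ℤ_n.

φ(11) = 11 − 1 = 10.
φ(557) = 557 − 1 = 556.
Multiply: 10 · 556 = 5560.

5560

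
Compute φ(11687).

10080

First factor: 11687 = 13 · 29 · 31.
φ(13) = 13 − 1 = 12.
φ(29) = 29 − 1 = 28.
φ(31) = 31 − 1 = 30.
φ(11687) = 12 × 28 × 30 = 10080.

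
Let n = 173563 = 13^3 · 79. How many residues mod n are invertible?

158184

φ(13^3) = 13^2·(13−1) = 169·12 = 2028.
φ(79) = 79 − 1 = 78.
Multiply: 2028 · 78 = 158184.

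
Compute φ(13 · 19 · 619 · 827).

110261088

φ(126442511) = 126442511 · (1 − 1/13) · (1 − 1/19) · (1 − 1/619) · (1 − 1/827)
       = 126442511 · 110261088/126442511 = 110261088.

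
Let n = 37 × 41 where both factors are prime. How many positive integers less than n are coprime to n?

φ(37) = 37 − 1 = 36.
φ(41) = 41 − 1 = 40.
Since φ is multiplicative, φ(1517) = 36 · 40 = 1440.

1440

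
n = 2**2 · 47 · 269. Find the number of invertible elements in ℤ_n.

φ(2^2) = 2^1·(2−1) = 2·1 = 2.
φ(47) = 47 − 1 = 46.
φ(269) = 269 − 1 = 268.
Since φ is multiplicative, φ(50572) = 2 · 46 · 268 = 24656.

24656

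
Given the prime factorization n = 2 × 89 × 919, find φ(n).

80784

φ(2) = 2 − 1 = 1.
φ(89) = 89 − 1 = 88.
φ(919) = 919 − 1 = 918.
φ(163582) = 1 × 88 × 918 = 80784.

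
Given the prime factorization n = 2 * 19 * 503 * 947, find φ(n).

8548056

φ(18100958) = 18100958 · (1 − 1/2) · (1 − 1/19) · (1 − 1/503) · (1 − 1/947)
       = 18100958 · 8548056/18100958 = 8548056.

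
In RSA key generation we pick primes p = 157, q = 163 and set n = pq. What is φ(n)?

φ(157) = 157 − 1 = 156.
φ(163) = 163 − 1 = 162.
φ(25591) = 156 × 162 = 25272.

25272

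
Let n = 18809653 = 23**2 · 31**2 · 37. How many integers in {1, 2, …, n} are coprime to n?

16940880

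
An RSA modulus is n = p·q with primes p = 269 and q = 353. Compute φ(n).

For distinct primes, φ(pq) = (p−1)(q−1) = 268 × 352 = 94336.

94336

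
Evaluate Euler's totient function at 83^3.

φ(571787) = 571787 · (1 − 1/83)
       = 571787 · 82/83 = 564898.

564898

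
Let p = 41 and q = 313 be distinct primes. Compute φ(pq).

φ(n) = (p − 1)(q − 1) = (41−1)(313−1) = 40·312 = 12480.

12480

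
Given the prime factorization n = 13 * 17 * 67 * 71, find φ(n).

887040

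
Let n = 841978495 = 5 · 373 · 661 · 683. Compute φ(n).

669778560

φ(5) = 5 − 1 = 4.
φ(373) = 373 − 1 = 372.
φ(661) = 661 − 1 = 660.
φ(683) = 683 − 1 = 682.
φ(841978495) = 4 × 372 × 660 × 682 = 669778560.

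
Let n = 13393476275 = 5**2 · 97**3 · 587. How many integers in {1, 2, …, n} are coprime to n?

φ(5^2) = 5^2 − 5^1 = 25 − 5 = 20.
φ(97^3) = 97^3 − 97^2 = 912673 − 9409 = 903264.
φ(587) = 587 − 1 = 586.
Since φ is multiplicative, φ(13393476275) = 20 · 903264 · 586 = 10586254080.

10586254080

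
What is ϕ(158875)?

Prime factorization: 158875 = 5^3 × 31 × 41.
φ(5^3) = 5^3 − 5^2 = 125 − 25 = 100.
φ(31) = 31 − 1 = 30.
φ(41) = 41 − 1 = 40.
φ(158875) = 100 × 30 × 40 = 120000.

120000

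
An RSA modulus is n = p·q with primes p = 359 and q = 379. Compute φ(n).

135324

φ(n) = (p − 1)(q − 1) = (359−1)(379−1) = 358·378 = 135324.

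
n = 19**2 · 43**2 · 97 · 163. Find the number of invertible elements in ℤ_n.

φ(10553668579) = 10553668579 · (1 − 1/19) · (1 − 1/43) · (1 − 1/97) · (1 − 1/163)
       = 10553668579 · 11757312/12917587 = 9605723904.

9605723904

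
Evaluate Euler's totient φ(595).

384

First factor: 595 = 5 · 7 · 17.
φ(595) = 595 · (1 − 1/5) · (1 − 1/7) · (1 − 1/17)
       = 595 · 384/595 = 384.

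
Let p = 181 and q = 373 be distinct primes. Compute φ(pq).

φ(pq) = (p−1)(q−1) = 180 · 372 = 66960.

66960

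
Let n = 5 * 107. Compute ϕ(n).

φ(535) = 535 · (1 − 1/5) · (1 − 1/107)
       = 535 · 424/535 = 424.

424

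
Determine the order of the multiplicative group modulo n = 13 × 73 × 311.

267840

φ(295139) = 295139 · (1 − 1/13) · (1 − 1/73) · (1 − 1/311)
       = 295139 · 267840/295139 = 267840.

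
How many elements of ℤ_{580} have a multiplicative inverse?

First factor: 580 = 2**2 · 5 · 29.
φ(580) = 580 · (1 − 1/2) · (1 − 1/5) · (1 − 1/29)
       = 580 · 112/290 = 224.

224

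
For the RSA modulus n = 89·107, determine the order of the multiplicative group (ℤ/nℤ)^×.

9328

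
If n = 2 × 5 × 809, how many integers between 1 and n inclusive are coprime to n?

3232

φ(8090) = 8090 · (1 − 1/2) · (1 − 1/5) · (1 − 1/809)
       = 8090 · 3232/8090 = 3232.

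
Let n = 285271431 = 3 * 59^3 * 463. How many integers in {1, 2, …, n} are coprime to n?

φ(3) = 3 − 1 = 2.
φ(59^3) = 59^2·(59−1) = 3481·58 = 201898.
φ(463) = 463 − 1 = 462.
φ(285271431) = 2 × 201898 × 462 = 186553752.

186553752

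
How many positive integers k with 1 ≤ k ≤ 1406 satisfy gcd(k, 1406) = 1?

648

1406 = 2 * 19 * 37.
φ(2) = 2 − 1 = 1.
φ(19) = 19 − 1 = 18.
φ(37) = 37 − 1 = 36.
Since φ is multiplicative, φ(1406) = 1 · 18 · 36 = 648.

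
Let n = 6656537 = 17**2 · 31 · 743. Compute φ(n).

φ(6656537) = 6656537 · (1 − 1/17) · (1 − 1/31) · (1 − 1/743)
       = 6656537 · 356160/391561 = 6054720.

6054720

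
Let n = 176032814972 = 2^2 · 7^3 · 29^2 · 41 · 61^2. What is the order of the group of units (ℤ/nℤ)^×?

φ(176032814972) = 176032814972 · (1 − 1/2) · (1 − 1/7) · (1 − 1/29) · (1 − 1/41) · (1 − 1/61)
       = 176032814972 · 403200/1015406 = 69899558400.

69899558400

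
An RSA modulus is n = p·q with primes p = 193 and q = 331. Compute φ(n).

63360

φ(pq) = (p−1)(q−1) = 192 · 330 = 63360.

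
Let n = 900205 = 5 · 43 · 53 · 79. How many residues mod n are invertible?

φ(5) = 5 − 1 = 4.
φ(43) = 43 − 1 = 42.
φ(53) = 53 − 1 = 52.
φ(79) = 79 − 1 = 78.
φ(900205) = 4 × 42 × 52 × 78 = 681408.

681408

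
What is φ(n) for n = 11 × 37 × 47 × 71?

1159200

φ(1358159) = 1358159 · (1 − 1/11) · (1 − 1/37) · (1 − 1/47) · (1 − 1/71)
       = 1358159 · 1159200/1358159 = 1159200.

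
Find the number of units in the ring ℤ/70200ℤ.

17280

Factor 70200: 70200 = 2^3 * 3^3 * 5^2 * 13.
φ(70200) = 70200 · (1 − 1/2) · (1 − 1/3) · (1 − 1/5) · (1 − 1/13)
       = 70200 · 96/390 = 17280.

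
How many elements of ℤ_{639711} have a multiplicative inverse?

First factor: 639711 = 3^3 × 19 × 29 × 43.
φ(639711) = 639711 · (1 − 1/3) · (1 − 1/19) · (1 − 1/29) · (1 − 1/43)
       = 639711 · 42336/71079 = 381024.

381024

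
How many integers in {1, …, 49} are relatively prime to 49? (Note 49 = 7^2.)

φ(7^2) = 7^1·(7−1) = 7·6 = 42.

42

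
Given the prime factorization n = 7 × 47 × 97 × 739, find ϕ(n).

19554048

φ(23583707) = 23583707 · (1 − 1/7) · (1 − 1/47) · (1 − 1/97) · (1 − 1/739)
       = 23583707 · 19554048/23583707 = 19554048.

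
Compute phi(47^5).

224465326

φ(47^5) = 47^5 − 47^4 = 229345007 − 4879681 = 224465326.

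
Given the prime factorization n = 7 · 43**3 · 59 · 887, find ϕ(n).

23944135824

φ(7) = 7 − 1 = 6.
φ(43^3) = 43^2·(43−1) = 1849·42 = 77658.
φ(59) = 59 − 1 = 58.
φ(887) = 887 − 1 = 886.
Since φ is multiplicative, φ(29125878817) = 6 · 77658 · 58 · 886 = 23944135824.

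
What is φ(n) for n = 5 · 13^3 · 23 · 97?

17132544

φ(5) = 5 − 1 = 4.
φ(13^3) = 13^2·(13−1) = 169·12 = 2028.
φ(23) = 23 − 1 = 22.
φ(97) = 97 − 1 = 96.
Since φ is multiplicative, φ(24507535) = 4 · 2028 · 22 · 96 = 17132544.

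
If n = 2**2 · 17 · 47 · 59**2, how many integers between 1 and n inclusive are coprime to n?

φ(11125276) = 11125276 · (1 − 1/2) · (1 − 1/17) · (1 − 1/47) · (1 − 1/59)
       = 11125276 · 42688/94282 = 5037184.

5037184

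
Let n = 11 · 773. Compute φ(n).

φ(11) = 11 − 1 = 10.
φ(773) = 773 − 1 = 772.
Multiply: 10 · 772 = 7720.

7720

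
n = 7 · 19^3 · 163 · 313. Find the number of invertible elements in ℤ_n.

φ(7) = 7 − 1 = 6.
φ(19^3) = 19^3 − 19^2 = 6859 − 361 = 6498.
φ(163) = 163 − 1 = 162.
φ(313) = 313 − 1 = 312.
Since φ is multiplicative, φ(2449575247) = 6 · 6498 · 162 · 312 = 1970609472.

1970609472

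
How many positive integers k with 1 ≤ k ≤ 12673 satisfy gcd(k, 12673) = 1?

11088

First factor: 12673 = 19 * 23 * 29.
φ(12673) = 12673 · (1 − 1/19) · (1 − 1/23) · (1 − 1/29)
       = 12673 · 11088/12673 = 11088.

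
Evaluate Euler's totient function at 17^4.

φ(83521) = 83521 · (1 − 1/17)
       = 83521 · 16/17 = 78608.

78608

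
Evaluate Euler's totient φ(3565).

3565 = 5 · 23 · 31.
φ(3565) = 3565 · (1 − 1/5) · (1 − 1/23) · (1 − 1/31)
       = 3565 · 2640/3565 = 2640.

2640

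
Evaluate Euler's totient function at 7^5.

14406

φ(16807) = 16807 · (1 − 1/7)
       = 16807 · 6/7 = 14406.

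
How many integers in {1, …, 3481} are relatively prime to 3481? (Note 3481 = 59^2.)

φ(59^2) = 59^1·(59−1) = 59·58 = 3422.

3422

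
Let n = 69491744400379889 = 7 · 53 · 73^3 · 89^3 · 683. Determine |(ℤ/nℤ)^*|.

56908858020258816

φ(69491744400379889) = 69491744400379889 · (1 − 1/7) · (1 − 1/53) · (1 − 1/73) · (1 − 1/89) · (1 − 1/683)
       = 69491744400379889 · 1348199424/1646294321 = 56908858020258816.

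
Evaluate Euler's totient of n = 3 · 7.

12

φ(21) = 21 · (1 − 1/3) · (1 − 1/7)
       = 21 · 12/21 = 12.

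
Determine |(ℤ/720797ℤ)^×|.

522720

Prime factorization: 720797 = 7 * 11^2 * 23 * 37.
φ(7) = 7 − 1 = 6.
φ(11^2) = 11^2 − 11^1 = 121 − 11 = 110.
φ(23) = 23 − 1 = 22.
φ(37) = 37 − 1 = 36.
Multiply: 6 · 110 · 22 · 36 = 522720.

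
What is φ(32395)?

32395 = 5 × 11 × 19 × 31.
φ(5) = 5 − 1 = 4.
φ(11) = 11 − 1 = 10.
φ(19) = 19 − 1 = 18.
φ(31) = 31 − 1 = 30.
Since φ is multiplicative, φ(32395) = 4 · 10 · 18 · 30 = 21600.

21600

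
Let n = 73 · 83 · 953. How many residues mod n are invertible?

φ(73) = 73 − 1 = 72.
φ(83) = 83 − 1 = 82.
φ(953) = 953 − 1 = 952.
φ(5774227) = 72 × 82 × 952 = 5620608.

5620608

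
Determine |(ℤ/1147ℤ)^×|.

First factor: 1147 = 31 · 37.
φ(1147) = 1147 · (1 − 1/31) · (1 − 1/37)
       = 1147 · 1080/1147 = 1080.

1080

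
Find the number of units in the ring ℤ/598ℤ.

264

Prime factorization: 598 = 2 · 13 · 23.
φ(2) = 2 − 1 = 1.
φ(13) = 13 − 1 = 12.
φ(23) = 23 − 1 = 22.
Multiply: 1 · 12 · 22 = 264.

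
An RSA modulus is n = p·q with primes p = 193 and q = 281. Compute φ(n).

53760

For distinct primes, φ(pq) = (p−1)(q−1) = 192 × 280 = 53760.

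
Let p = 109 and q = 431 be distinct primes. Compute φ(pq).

46440

φ(pq) = (p−1)(q−1) = 108 · 430 = 46440.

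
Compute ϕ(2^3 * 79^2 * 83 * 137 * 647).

φ(2^3) = 2^2·(2−1) = 4·1 = 4.
φ(79^2) = 79^2 − 79^1 = 6241 − 79 = 6162.
φ(83) = 83 − 1 = 82.
φ(137) = 137 − 1 = 136.
φ(647) = 647 − 1 = 646.
Multiply: 4 · 6162 · 82 · 136 · 646 = 177568924416.

177568924416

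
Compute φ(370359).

Prime factorization: 370359 = 3**3 · 11 · 29 · 43.
φ(370359) = 370359 · (1 − 1/3) · (1 − 1/11) · (1 − 1/29) · (1 − 1/43)
       = 370359 · 23520/41151 = 211680.

211680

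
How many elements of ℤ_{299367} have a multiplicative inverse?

Factor 299367: 299367 = 3^2 · 29 · 31 · 37.
φ(3^2) = 3^1·(3−1) = 3·2 = 6.
φ(29) = 29 − 1 = 28.
φ(31) = 31 − 1 = 30.
φ(37) = 37 − 1 = 36.
Multiply: 6 · 28 · 30 · 36 = 181440.

181440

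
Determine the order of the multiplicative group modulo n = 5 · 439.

φ(5) = 5 − 1 = 4.
φ(439) = 439 − 1 = 438.
Since φ is multiplicative, φ(2195) = 4 · 438 = 1752.

1752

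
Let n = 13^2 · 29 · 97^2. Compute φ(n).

φ(13^2) = 13^1·(13−1) = 13·12 = 156.
φ(29) = 29 − 1 = 28.
φ(97^2) = 97^1·(97−1) = 97·96 = 9312.
φ(46113509) = 156 × 28 × 9312 = 40674816.

40674816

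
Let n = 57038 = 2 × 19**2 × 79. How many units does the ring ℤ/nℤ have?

26676

φ(57038) = 57038 · (1 − 1/2) · (1 − 1/19) · (1 − 1/79)
       = 57038 · 1404/3002 = 26676.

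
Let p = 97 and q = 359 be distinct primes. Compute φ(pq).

34368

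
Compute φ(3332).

Factor 3332: 3332 = 2^2 · 7^2 · 17.
φ(3332) = 3332 · (1 − 1/2) · (1 − 1/7) · (1 − 1/17)
       = 3332 · 96/238 = 1344.

1344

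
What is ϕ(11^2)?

110

φ(121) = 121 · (1 − 1/11)
       = 121 · 10/11 = 110.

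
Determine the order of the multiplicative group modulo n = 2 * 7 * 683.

φ(2) = 2 − 1 = 1.
φ(7) = 7 − 1 = 6.
φ(683) = 683 − 1 = 682.
φ(9562) = 1 × 6 × 682 = 4092.

4092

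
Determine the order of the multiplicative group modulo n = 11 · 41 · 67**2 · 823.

1453953600

φ(11) = 11 − 1 = 10.
φ(41) = 41 − 1 = 40.
φ(67^2) = 67^1·(67−1) = 67·66 = 4422.
φ(823) = 823 − 1 = 822.
Multiply: 10 · 40 · 4422 · 822 = 1453953600.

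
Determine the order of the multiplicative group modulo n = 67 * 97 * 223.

1406592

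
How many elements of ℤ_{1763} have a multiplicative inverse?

First factor: 1763 = 41 · 43.
φ(41) = 41 − 1 = 40.
φ(43) = 43 − 1 = 42.
Since φ is multiplicative, φ(1763) = 40 · 42 = 1680.

1680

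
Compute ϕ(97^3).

903264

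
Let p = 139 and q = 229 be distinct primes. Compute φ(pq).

31464

φ(139) = 139 − 1 = 138.
φ(229) = 229 − 1 = 228.
Since φ is multiplicative, φ(31831) = 138 · 228 = 31464.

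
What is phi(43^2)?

1806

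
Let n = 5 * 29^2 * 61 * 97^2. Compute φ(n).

φ(5) = 5 − 1 = 4.
φ(29^2) = 29^1·(29−1) = 29·28 = 812.
φ(61) = 61 − 1 = 60.
φ(97^2) = 97^2 − 97^1 = 9409 − 97 = 9312.
Since φ is multiplicative, φ(2413455545) = 4 · 812 · 60 · 9312 = 1814722560.

1814722560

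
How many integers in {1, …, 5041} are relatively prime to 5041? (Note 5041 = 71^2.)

φ(5041) = 5041 · (1 − 1/71)
       = 5041 · 70/71 = 4970.

4970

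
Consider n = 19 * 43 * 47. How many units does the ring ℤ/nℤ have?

34776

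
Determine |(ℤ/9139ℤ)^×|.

First factor: 9139 = 13 × 19 × 37.
φ(9139) = 9139 · (1 − 1/13) · (1 − 1/19) · (1 − 1/37)
       = 9139 · 7776/9139 = 7776.

7776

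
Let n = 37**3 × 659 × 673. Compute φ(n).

21792201984

φ(22464960071) = 22464960071 · (1 − 1/37) · (1 − 1/659) · (1 − 1/673)
       = 22464960071 · 15918336/16409759 = 21792201984.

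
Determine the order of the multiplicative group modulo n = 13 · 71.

840

φ(923) = 923 · (1 − 1/13) · (1 − 1/71)
       = 923 · 840/923 = 840.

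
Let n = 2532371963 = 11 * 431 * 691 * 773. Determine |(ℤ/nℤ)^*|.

φ(11) = 11 − 1 = 10.
φ(431) = 431 − 1 = 430.
φ(691) = 691 − 1 = 690.
φ(773) = 773 − 1 = 772.
Since φ is multiplicative, φ(2532371963) = 10 · 430 · 690 · 772 = 2290524000.

2290524000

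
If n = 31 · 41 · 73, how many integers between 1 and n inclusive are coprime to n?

φ(92783) = 92783 · (1 − 1/31) · (1 − 1/41) · (1 − 1/73)
       = 92783 · 86400/92783 = 86400.

86400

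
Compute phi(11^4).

13310

φ(11^4) = 11^3·(11−1) = 1331·10 = 13310.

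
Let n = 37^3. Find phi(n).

49284

φ(37^3) = 37^3 − 37^2 = 50653 − 1369 = 49284.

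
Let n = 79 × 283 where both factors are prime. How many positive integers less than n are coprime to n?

φ(n) = (p − 1)(q − 1) = (79−1)(283−1) = 78·282 = 21996.

21996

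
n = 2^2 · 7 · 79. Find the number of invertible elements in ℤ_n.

φ(2^2) = 2^1·(2−1) = 2·1 = 2.
φ(7) = 7 − 1 = 6.
φ(79) = 79 − 1 = 78.
Since φ is multiplicative, φ(2212) = 2 · 6 · 78 = 936.

936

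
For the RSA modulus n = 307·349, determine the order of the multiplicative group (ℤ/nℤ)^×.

106488

φ(307) = 307 − 1 = 306.
φ(349) = 349 − 1 = 348.
Multiply: 306 · 348 = 106488.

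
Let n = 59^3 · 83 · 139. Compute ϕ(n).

φ(59^3) = 59^3 − 59^2 = 205379 − 3481 = 201898.
φ(83) = 83 − 1 = 82.
φ(139) = 139 − 1 = 138.
φ(2369457523) = 201898 × 82 × 138 = 2284677768.

2284677768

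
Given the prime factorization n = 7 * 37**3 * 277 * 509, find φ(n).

φ(49992029003) = 49992029003 · (1 − 1/7) · (1 − 1/37) · (1 − 1/277) · (1 − 1/509)
       = 49992029003 · 30284928/36517187 = 41460066432.

41460066432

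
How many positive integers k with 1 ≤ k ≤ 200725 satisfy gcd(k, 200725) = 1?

129600

First factor: 200725 = 5^2 × 7 × 31 × 37.
φ(5^2) = 5^1·(5−1) = 5·4 = 20.
φ(7) = 7 − 1 = 6.
φ(31) = 31 − 1 = 30.
φ(37) = 37 − 1 = 36.
Multiply: 20 · 6 · 30 · 36 = 129600.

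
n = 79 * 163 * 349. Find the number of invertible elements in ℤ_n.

φ(79) = 79 − 1 = 78.
φ(163) = 163 − 1 = 162.
φ(349) = 349 − 1 = 348.
Since φ is multiplicative, φ(4494073) = 78 · 162 · 348 = 4397328.

4397328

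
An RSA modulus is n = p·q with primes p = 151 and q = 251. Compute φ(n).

φ(n) = (p − 1)(q − 1) = (151−1)(251−1) = 150·250 = 37500.

37500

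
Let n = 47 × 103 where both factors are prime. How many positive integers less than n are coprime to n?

4692

φ(pq) = (p−1)(q−1) = 46 · 102 = 4692.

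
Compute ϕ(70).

First factor: 70 = 2 * 5 * 7.
φ(2) = 2 − 1 = 1.
φ(5) = 5 − 1 = 4.
φ(7) = 7 − 1 = 6.
Since φ is multiplicative, φ(70) = 1 · 4 · 6 = 24.

24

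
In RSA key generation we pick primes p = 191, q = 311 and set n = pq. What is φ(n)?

φ(pq) = (p−1)(q−1) = 190 · 310 = 58900.

58900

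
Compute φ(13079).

11200

13079 = 11 · 29 · 41.
φ(13079) = 13079 · (1 − 1/11) · (1 − 1/29) · (1 − 1/41)
       = 13079 · 11200/13079 = 11200.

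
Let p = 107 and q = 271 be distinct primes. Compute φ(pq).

φ(n) = (p − 1)(q − 1) = (107−1)(271−1) = 106·270 = 28620.

28620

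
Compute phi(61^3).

φ(61^3) = 61^3 − 61^2 = 226981 − 3721 = 223260.

223260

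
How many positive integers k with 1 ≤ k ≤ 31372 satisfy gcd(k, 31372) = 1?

31372 = 2**2 · 11 · 23 · 31.
φ(2^2) = 2^1·(2−1) = 2·1 = 2.
φ(11) = 11 − 1 = 10.
φ(23) = 23 − 1 = 22.
φ(31) = 31 − 1 = 30.
Since φ is multiplicative, φ(31372) = 2 · 10 · 22 · 30 = 13200.

13200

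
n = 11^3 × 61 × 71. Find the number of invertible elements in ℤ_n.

φ(5764561) = 5764561 · (1 − 1/11) · (1 − 1/61) · (1 − 1/71)
       = 5764561 · 42000/47641 = 5082000.

5082000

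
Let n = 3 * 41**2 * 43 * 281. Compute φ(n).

φ(60934569) = 60934569 · (1 − 1/3) · (1 − 1/41) · (1 − 1/43) · (1 − 1/281)
       = 60934569 · 940800/1486209 = 38572800.

38572800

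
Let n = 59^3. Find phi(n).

φ(59^3) = 59^2·(59−1) = 3481·58 = 201898.

201898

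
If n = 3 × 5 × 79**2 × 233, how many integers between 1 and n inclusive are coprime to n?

φ(21812295) = 21812295 · (1 − 1/3) · (1 − 1/5) · (1 − 1/79) · (1 − 1/233)
       = 21812295 · 144768/276105 = 11436672.

11436672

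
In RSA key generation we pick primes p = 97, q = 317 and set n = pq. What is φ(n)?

30336

φ(pq) = (p−1)(q−1) = 96 · 316 = 30336.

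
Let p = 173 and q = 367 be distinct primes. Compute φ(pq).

φ(pq) = (p−1)(q−1) = 172 · 366 = 62952.

62952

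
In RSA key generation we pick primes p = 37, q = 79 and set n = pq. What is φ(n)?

2808

For distinct primes, φ(pq) = (p−1)(q−1) = 36 × 78 = 2808.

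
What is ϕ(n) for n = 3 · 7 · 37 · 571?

246240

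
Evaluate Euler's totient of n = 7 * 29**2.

φ(7) = 7 − 1 = 6.
φ(29^2) = 29^1·(29−1) = 29·28 = 812.
Multiply: 6 · 812 = 4872.

4872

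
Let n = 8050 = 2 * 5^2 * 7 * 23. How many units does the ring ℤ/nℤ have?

φ(8050) = 8050 · (1 − 1/2) · (1 − 1/5) · (1 − 1/7) · (1 − 1/23)
       = 8050 · 528/1610 = 2640.

2640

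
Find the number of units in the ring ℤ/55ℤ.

40

55 = 5 * 11.
φ(5) = 5 − 1 = 4.
φ(11) = 11 − 1 = 10.
Since φ is multiplicative, φ(55) = 4 · 10 = 40.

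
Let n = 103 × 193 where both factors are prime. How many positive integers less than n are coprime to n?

19584

φ(n) = (p − 1)(q − 1) = (103−1)(193−1) = 102·192 = 19584.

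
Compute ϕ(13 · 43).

504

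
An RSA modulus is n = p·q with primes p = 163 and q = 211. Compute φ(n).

34020

φ(163) = 163 − 1 = 162.
φ(211) = 211 − 1 = 210.
Multiply: 162 · 210 = 34020.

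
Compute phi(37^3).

49284

φ(37^3) = 37^2·(37−1) = 1369·36 = 49284.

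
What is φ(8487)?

5280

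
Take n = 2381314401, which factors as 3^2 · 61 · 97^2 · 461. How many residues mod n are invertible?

1542067200

φ(2381314401) = 2381314401 · (1 − 1/3) · (1 − 1/61) · (1 − 1/97) · (1 − 1/461)
       = 2381314401 · 5299200/8183211 = 1542067200.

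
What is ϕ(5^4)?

φ(5^4) = 5^3·(5−1) = 125·4 = 500.

500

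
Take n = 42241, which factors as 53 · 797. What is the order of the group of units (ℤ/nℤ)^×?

φ(53) = 53 − 1 = 52.
φ(797) = 797 − 1 = 796.
φ(42241) = 52 × 796 = 41392.

41392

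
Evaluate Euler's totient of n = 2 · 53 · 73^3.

19951776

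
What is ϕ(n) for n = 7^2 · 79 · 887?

φ(7^2) = 7^1·(7−1) = 7·6 = 42.
φ(79) = 79 − 1 = 78.
φ(887) = 887 − 1 = 886.
Multiply: 42 · 78 · 886 = 2902536.

2902536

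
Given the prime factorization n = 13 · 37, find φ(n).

φ(13) = 13 − 1 = 12.
φ(37) = 37 − 1 = 36.
Since φ is multiplicative, φ(481) = 12 · 36 = 432.

432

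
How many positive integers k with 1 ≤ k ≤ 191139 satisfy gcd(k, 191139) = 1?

113568

Prime factorization: 191139 = 3 · 13**3 · 29.
φ(191139) = 191139 · (1 − 1/3) · (1 − 1/13) · (1 − 1/29)
       = 191139 · 672/1131 = 113568.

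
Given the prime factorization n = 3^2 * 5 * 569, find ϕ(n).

13632

φ(3^2) = 3^1·(3−1) = 3·2 = 6.
φ(5) = 5 − 1 = 4.
φ(569) = 569 − 1 = 568.
Multiply: 6 · 4 · 568 = 13632.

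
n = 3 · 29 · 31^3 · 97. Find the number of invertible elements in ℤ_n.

154990080

φ(251406249) = 251406249 · (1 − 1/3) · (1 − 1/29) · (1 − 1/31) · (1 − 1/97)
       = 251406249 · 161280/261609 = 154990080.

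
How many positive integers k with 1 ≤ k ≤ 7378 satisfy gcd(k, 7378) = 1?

Prime factorization: 7378 = 2 × 7 × 17 × 31.
φ(2) = 2 − 1 = 1.
φ(7) = 7 − 1 = 6.
φ(17) = 17 − 1 = 16.
φ(31) = 31 − 1 = 30.
Multiply: 1 · 6 · 16 · 30 = 2880.

2880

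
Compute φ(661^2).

436260

φ(436921) = 436921 · (1 − 1/661)
       = 436921 · 660/661 = 436260.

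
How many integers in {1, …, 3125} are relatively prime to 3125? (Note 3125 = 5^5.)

2500

φ(5^5) = 5^5 − 5^4 = 3125 − 625 = 2500.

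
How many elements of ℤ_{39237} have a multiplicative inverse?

Prime factorization: 39237 = 3 * 11 * 29 * 41.
φ(39237) = 39237 · (1 − 1/3) · (1 − 1/11) · (1 − 1/29) · (1 − 1/41)
       = 39237 · 22400/39237 = 22400.

22400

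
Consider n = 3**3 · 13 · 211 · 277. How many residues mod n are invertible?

12519360

φ(3^3) = 3^2·(3−1) = 9·2 = 18.
φ(13) = 13 − 1 = 12.
φ(211) = 211 − 1 = 210.
φ(277) = 277 − 1 = 276.
Since φ is multiplicative, φ(20514897) = 18 · 12 · 210 · 276 = 12519360.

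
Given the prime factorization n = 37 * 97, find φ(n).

3456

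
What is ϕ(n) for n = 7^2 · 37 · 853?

φ(7^2) = 7^2 − 7^1 = 49 − 7 = 42.
φ(37) = 37 − 1 = 36.
φ(853) = 853 − 1 = 852.
Since φ is multiplicative, φ(1546489) = 42 · 36 · 852 = 1288224.

1288224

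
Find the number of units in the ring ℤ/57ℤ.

36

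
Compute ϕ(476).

192

First factor: 476 = 2^2 * 7 * 17.
φ(476) = 476 · (1 − 1/2) · (1 − 1/7) · (1 − 1/17)
       = 476 · 96/238 = 192.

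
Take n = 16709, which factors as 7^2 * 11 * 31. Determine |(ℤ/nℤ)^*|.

φ(16709) = 16709 · (1 − 1/7) · (1 − 1/11) · (1 − 1/31)
       = 16709 · 1800/2387 = 12600.

12600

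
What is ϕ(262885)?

169344

Prime factorization: 262885 = 5 × 7^2 × 29 × 37.
φ(262885) = 262885 · (1 − 1/5) · (1 − 1/7) · (1 − 1/29) · (1 − 1/37)
       = 262885 · 24192/37555 = 169344.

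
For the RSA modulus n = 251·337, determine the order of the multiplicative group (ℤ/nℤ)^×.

For distinct primes, φ(pq) = (p−1)(q−1) = 250 × 336 = 84000.

84000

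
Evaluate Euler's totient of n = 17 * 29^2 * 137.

φ(17) = 17 − 1 = 16.
φ(29^2) = 29^1·(29−1) = 29·28 = 812.
φ(137) = 137 − 1 = 136.
φ(1958689) = 16 × 812 × 136 = 1766912.

1766912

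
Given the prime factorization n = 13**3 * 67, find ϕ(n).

133848

φ(13^3) = 13^3 − 13^2 = 2197 − 169 = 2028.
φ(67) = 67 − 1 = 66.
φ(147199) = 2028 × 66 = 133848.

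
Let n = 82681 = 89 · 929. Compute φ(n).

81664

φ(82681) = 82681 · (1 − 1/89) · (1 − 1/929)
       = 82681 · 81664/82681 = 81664.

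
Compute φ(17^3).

φ(4913) = 4913 · (1 − 1/17)
       = 4913 · 16/17 = 4624.

4624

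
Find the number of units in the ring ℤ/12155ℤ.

7680

First factor: 12155 = 5 * 11 * 13 * 17.
φ(5) = 5 − 1 = 4.
φ(11) = 11 − 1 = 10.
φ(13) = 13 − 1 = 12.
φ(17) = 17 − 1 = 16.
Since φ is multiplicative, φ(12155) = 4 · 10 · 12 · 16 = 7680.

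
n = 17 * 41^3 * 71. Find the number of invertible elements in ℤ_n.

φ(83187647) = 83187647 · (1 − 1/17) · (1 − 1/41) · (1 − 1/71)
       = 83187647 · 44800/49487 = 75308800.

75308800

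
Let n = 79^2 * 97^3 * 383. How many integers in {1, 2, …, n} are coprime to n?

2126178677376

φ(2181565009919) = 2181565009919 · (1 − 1/79) · (1 − 1/97) · (1 − 1/383)
       = 2181565009919 · 2860416/2934929 = 2126178677376.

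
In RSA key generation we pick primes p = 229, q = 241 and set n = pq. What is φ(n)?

54720

φ(pq) = (p−1)(q−1) = 228 · 240 = 54720.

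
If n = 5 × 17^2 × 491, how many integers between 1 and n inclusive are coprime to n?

533120

φ(709495) = 709495 · (1 − 1/5) · (1 − 1/17) · (1 − 1/491)
       = 709495 · 31360/41735 = 533120.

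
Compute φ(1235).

Factor 1235: 1235 = 5 · 13 · 19.
φ(5) = 5 − 1 = 4.
φ(13) = 13 − 1 = 12.
φ(19) = 19 − 1 = 18.
Since φ is multiplicative, φ(1235) = 4 · 12 · 18 = 864.

864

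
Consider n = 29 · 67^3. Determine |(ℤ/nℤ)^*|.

φ(29) = 29 − 1 = 28.
φ(67^3) = 67^2·(67−1) = 4489·66 = 296274.
φ(8722127) = 28 × 296274 = 8295672.

8295672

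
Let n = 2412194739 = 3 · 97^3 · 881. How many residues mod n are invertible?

1589744640

φ(3) = 3 − 1 = 2.
φ(97^3) = 97^3 − 97^2 = 912673 − 9409 = 903264.
φ(881) = 881 − 1 = 880.
Since φ is multiplicative, φ(2412194739) = 2 · 903264 · 880 = 1589744640.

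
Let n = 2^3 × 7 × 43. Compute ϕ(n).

φ(2408) = 2408 · (1 − 1/2) · (1 − 1/7) · (1 − 1/43)
       = 2408 · 252/602 = 1008.

1008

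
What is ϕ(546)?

Factor 546: 546 = 2 * 3 * 7 * 13.
φ(2) = 2 − 1 = 1.
φ(3) = 3 − 1 = 2.
φ(7) = 7 − 1 = 6.
φ(13) = 13 − 1 = 12.
Since φ is multiplicative, φ(546) = 1 · 2 · 6 · 12 = 144.

144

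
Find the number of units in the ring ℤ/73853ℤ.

61776

First factor: 73853 = 13**2 · 19 · 23.
φ(13^2) = 13^2 − 13^1 = 169 − 13 = 156.
φ(19) = 19 − 1 = 18.
φ(23) = 23 − 1 = 22.
φ(73853) = 156 × 18 × 22 = 61776.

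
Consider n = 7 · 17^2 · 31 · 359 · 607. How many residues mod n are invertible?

10621774080

φ(7) = 7 − 1 = 6.
φ(17^2) = 17^2 − 17^1 = 289 − 17 = 272.
φ(31) = 31 − 1 = 30.
φ(359) = 359 − 1 = 358.
φ(607) = 607 − 1 = 606.
φ(13665977969) = 6 × 272 × 30 × 358 × 606 = 10621774080.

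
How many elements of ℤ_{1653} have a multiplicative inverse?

1008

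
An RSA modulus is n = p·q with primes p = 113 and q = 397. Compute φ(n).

44352

φ(113) = 113 − 1 = 112.
φ(397) = 397 − 1 = 396.
Multiply: 112 · 396 = 44352.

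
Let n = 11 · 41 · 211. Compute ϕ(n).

φ(95161) = 95161 · (1 − 1/11) · (1 − 1/41) · (1 − 1/211)
       = 95161 · 84000/95161 = 84000.

84000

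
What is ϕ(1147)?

1080

Prime factorization: 1147 = 31 · 37.
φ(1147) = 1147 · (1 − 1/31) · (1 − 1/37)
       = 1147 · 1080/1147 = 1080.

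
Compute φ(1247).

1247 = 29 · 43.
φ(29) = 29 − 1 = 28.
φ(43) = 43 − 1 = 42.
Since φ is multiplicative, φ(1247) = 28 · 42 = 1176.

1176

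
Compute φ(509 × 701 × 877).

311505600

φ(509) = 509 − 1 = 508.
φ(701) = 701 − 1 = 700.
φ(877) = 877 − 1 = 876.
φ(312921493) = 508 × 700 × 876 = 311505600.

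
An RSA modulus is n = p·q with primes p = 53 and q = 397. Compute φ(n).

20592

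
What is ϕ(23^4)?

φ(23^4) = 23^4 − 23^3 = 279841 − 12167 = 267674.

267674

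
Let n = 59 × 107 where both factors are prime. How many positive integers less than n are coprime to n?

φ(n) = (p − 1)(q − 1) = (59−1)(107−1) = 58·106 = 6148.

6148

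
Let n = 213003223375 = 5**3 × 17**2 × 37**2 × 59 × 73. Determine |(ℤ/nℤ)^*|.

φ(213003223375) = 213003223375 · (1 − 1/5) · (1 − 1/17) · (1 − 1/37) · (1 − 1/59) · (1 − 1/73)
       = 213003223375 · 9621504/13545515 = 151298150400.

151298150400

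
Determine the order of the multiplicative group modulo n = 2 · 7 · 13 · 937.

φ(2) = 2 − 1 = 1.
φ(7) = 7 − 1 = 6.
φ(13) = 13 − 1 = 12.
φ(937) = 937 − 1 = 936.
φ(170534) = 1 × 6 × 12 × 936 = 67392.

67392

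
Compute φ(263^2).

68906

φ(69169) = 69169 · (1 − 1/263)
       = 69169 · 262/263 = 68906.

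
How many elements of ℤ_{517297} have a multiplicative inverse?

432000

Factor 517297: 517297 = 11 · 31 · 37 · 41.
φ(517297) = 517297 · (1 − 1/11) · (1 − 1/31) · (1 − 1/37) · (1 − 1/41)
       = 517297 · 432000/517297 = 432000.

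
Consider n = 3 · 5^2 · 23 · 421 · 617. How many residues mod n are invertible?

φ(3) = 3 − 1 = 2.
φ(5^2) = 5^1·(5−1) = 5·4 = 20.
φ(23) = 23 − 1 = 22.
φ(421) = 421 − 1 = 420.
φ(617) = 617 − 1 = 616.
Multiply: 2 · 20 · 22 · 420 · 616 = 227673600.

227673600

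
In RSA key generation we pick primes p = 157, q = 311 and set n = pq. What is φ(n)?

48360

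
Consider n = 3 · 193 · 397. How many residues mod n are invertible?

φ(229863) = 229863 · (1 − 1/3) · (1 − 1/193) · (1 − 1/397)
       = 229863 · 152064/229863 = 152064.

152064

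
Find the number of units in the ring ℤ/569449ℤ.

483840

569449 = 17 · 19 · 41 · 43.
φ(569449) = 569449 · (1 − 1/17) · (1 − 1/19) · (1 − 1/41) · (1 − 1/43)
       = 569449 · 483840/569449 = 483840.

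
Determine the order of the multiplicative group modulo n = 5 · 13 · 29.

φ(5) = 5 − 1 = 4.
φ(13) = 13 − 1 = 12.
φ(29) = 29 − 1 = 28.
Multiply: 4 · 12 · 28 = 1344.

1344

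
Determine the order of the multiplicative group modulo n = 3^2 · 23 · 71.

9240

φ(3^2) = 3^2 − 3^1 = 9 − 3 = 6.
φ(23) = 23 − 1 = 22.
φ(71) = 71 − 1 = 70.
φ(14697) = 6 × 22 × 70 = 9240.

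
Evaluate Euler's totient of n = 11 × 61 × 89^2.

4699200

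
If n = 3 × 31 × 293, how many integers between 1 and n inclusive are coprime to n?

17520

φ(3) = 3 − 1 = 2.
φ(31) = 31 − 1 = 30.
φ(293) = 293 − 1 = 292.
Since φ is multiplicative, φ(27249) = 2 · 30 · 292 = 17520.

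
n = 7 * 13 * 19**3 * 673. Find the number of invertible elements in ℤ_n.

314399232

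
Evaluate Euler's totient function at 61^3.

223260

φ(61^3) = 61^3 − 61^2 = 226981 − 3721 = 223260.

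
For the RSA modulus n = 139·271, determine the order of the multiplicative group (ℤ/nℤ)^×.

37260

φ(37669) = 37669 · (1 − 1/139) · (1 − 1/271)
       = 37669 · 37260/37669 = 37260.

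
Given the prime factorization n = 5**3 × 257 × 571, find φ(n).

14592000

φ(18343375) = 18343375 · (1 − 1/5) · (1 − 1/257) · (1 − 1/571)
       = 18343375 · 583680/733735 = 14592000.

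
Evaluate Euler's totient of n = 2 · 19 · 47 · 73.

59616

φ(130378) = 130378 · (1 − 1/2) · (1 − 1/19) · (1 − 1/47) · (1 − 1/73)
       = 130378 · 59616/130378 = 59616.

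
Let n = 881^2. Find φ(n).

775280

φ(881^2) = 881^1·(881−1) = 881·880 = 775280.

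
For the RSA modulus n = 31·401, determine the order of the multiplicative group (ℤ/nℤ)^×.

12000

φ(12431) = 12431 · (1 − 1/31) · (1 − 1/401)
       = 12431 · 12000/12431 = 12000.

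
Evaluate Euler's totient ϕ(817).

Prime factorization: 817 = 19 · 43.
φ(817) = 817 · (1 − 1/19) · (1 − 1/43)
       = 817 · 756/817 = 756.

756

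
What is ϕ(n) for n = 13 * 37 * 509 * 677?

148352256

φ(165749233) = 165749233 · (1 − 1/13) · (1 − 1/37) · (1 − 1/509) · (1 − 1/677)
       = 165749233 · 148352256/165749233 = 148352256.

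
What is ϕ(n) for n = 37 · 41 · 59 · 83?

φ(7428749) = 7428749 · (1 − 1/37) · (1 − 1/41) · (1 − 1/59) · (1 − 1/83)
       = 7428749 · 6848640/7428749 = 6848640.

6848640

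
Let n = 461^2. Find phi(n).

212060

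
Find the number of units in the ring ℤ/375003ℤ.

217728

Factor 375003: 375003 = 3^3 · 17 · 19 · 43.
φ(375003) = 375003 · (1 − 1/3) · (1 − 1/17) · (1 − 1/19) · (1 − 1/43)
       = 375003 · 24192/41667 = 217728.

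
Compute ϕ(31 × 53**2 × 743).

61348560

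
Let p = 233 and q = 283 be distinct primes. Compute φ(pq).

φ(233) = 233 − 1 = 232.
φ(283) = 283 − 1 = 282.
Multiply: 232 · 282 = 65424.

65424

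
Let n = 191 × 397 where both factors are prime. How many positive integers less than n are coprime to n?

75240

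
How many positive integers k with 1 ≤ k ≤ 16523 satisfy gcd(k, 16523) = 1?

16523 = 13 · 31 · 41.
φ(16523) = 16523 · (1 − 1/13) · (1 − 1/31) · (1 − 1/41)
       = 16523 · 14400/16523 = 14400.

14400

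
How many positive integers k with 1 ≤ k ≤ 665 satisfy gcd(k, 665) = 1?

432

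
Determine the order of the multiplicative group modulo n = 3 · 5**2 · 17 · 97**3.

578088960

φ(1163658075) = 1163658075 · (1 − 1/3) · (1 − 1/5) · (1 − 1/17) · (1 − 1/97)
       = 1163658075 · 12288/24735 = 578088960.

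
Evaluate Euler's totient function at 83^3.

564898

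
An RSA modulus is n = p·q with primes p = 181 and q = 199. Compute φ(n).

φ(36019) = 36019 · (1 − 1/181) · (1 − 1/199)
       = 36019 · 35640/36019 = 35640.

35640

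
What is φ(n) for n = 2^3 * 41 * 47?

φ(2^3) = 2^2·(2−1) = 4·1 = 4.
φ(41) = 41 − 1 = 40.
φ(47) = 47 − 1 = 46.
Multiply: 4 · 40 · 46 = 7360.

7360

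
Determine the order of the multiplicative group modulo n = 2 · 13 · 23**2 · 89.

534336

φ(1224106) = 1224106 · (1 − 1/2) · (1 − 1/13) · (1 − 1/23) · (1 − 1/89)
       = 1224106 · 23232/53222 = 534336.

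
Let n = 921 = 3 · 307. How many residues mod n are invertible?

612

φ(3) = 3 − 1 = 2.
φ(307) = 307 − 1 = 306.
Since φ is multiplicative, φ(921) = 2 · 306 = 612.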